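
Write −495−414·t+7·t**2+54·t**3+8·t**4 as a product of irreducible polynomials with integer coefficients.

Testing divisors of the constant over divisors of the leading coefficient, t = 11/4 is a root, so (4·t−11) is a factor; dividing leaves 2·t**3+19·t**2+54·t+45.
Next, t = −3/2 is a root, so (2·t+3) is a factor; dividing leaves t**2+8·t+15.
The remaining quadratic factors as (t+3)(t+5).

(2·t+3)·(4·t−11)·(t+3)·(t+5)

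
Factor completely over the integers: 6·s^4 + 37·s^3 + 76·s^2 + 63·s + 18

(2·s + 3)·(3·s + 2)·(s + 1)·(s + 3)

Trying the rational-root candidates, s = -1 is a root, so (s + 1) is a factor; dividing leaves 6·s^3 + 31·s^2 + 45·s + 18.
Then s = -3 is a root, giving the factor (s + 3) and quotient 6·s^2 + 13·s + 6.
The remaining quadratic factors as (2·s + 3)(3·s + 2).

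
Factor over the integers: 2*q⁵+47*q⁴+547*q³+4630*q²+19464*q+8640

Trying the rational-root candidates, q = -1/2 is a root, so (2*q+1) divides it; the quotient is q⁴+23*q³+262*q²+2184*q+8640.
Then q = -9 is a root, so (q+9) divides it; the quotient is q³+14*q²+136*q+960.
Continuing, q = -10 is a root, so (q+10) divides it; the quotient is q²+4*q+96.
The quadratic q²+4*q+96 has discriminant -368 < 0 and is irreducible over ℤ.

(2*q+1)*(q+10)*(q+9)*(q²+4*q+96)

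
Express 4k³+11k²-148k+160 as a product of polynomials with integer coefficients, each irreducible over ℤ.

Testing divisors of the constant over divisors of the leading coefficient, k = -8 is a root, so (k+8) is a factor; dividing leaves 4k²-21k+20.
The remaining quadratic factors as (4k-5)(k-4).

(4k-5)(k+8)(k-4)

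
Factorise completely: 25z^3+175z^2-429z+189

(5z-3)(5z-7)(z+9)

By the rational root theorem, z = 3/5 is a root, giving the factor (5z-3) and quotient 5z^2+38z-63.
The remaining quadratic factors as (z+9)(5z-7).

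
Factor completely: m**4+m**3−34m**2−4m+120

Among the possible rational roots, m = 5 is a root, giving the factor (m−5) and quotient m**3+6m**2−4m−24.
Then m = 2 is a root, so (m−2) divides it; the quotient is m**2+8m+12.
The remaining quadratic factors as (m+2)(m+6).

(m+2)(m+6)(m−2)(m−5)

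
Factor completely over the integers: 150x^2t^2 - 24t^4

6t^2(5x - 2t)(5x + 2t)

Factor out 6t^2, leaving 25x^2 - 4t^2, which is a difference of two squares.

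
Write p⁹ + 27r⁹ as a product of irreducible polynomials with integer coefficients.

Recognize a sum of cubes with the parts p³ and 3r³.

(p³ + 3r³)(p⁶ - 3p³r³ + 9r⁶)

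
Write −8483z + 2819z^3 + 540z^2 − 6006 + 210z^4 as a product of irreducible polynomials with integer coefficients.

Among the possible rational roots, z = −13 is a root, so (z + 13) divides it; the quotient is 210z^3 + 89z^2 − 617z − 462.
Next, z = 11/6 is a root, so (6z − 11) divides it; the quotient is 35z^2 + 79z + 42.
The remaining quadratic factors as (7z + 6)(5z + 7).

(5z + 7)(6z − 11)(7z + 6)(z + 13)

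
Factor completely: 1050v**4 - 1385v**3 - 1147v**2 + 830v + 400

(5v + 2)(5v - 8)(6v - 5)(7v + 5)

Among the possible rational roots, v = 8/5 is a root, so (5v - 8) is a factor; dividing leaves 210v**3 + 59v**2 - 135v - 50.
Continuing, v = 5/6 is a root, giving the factor (6v - 5) and quotient 35v**2 + 39v + 10.
The remaining quadratic factors as (5v + 2)(7v + 5).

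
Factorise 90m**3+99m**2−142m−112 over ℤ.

Among the possible rational roots, m = 7/6 is a root, giving the factor (6m−7) and quotient 15m**2+34m+16.
The remaining quadratic factors as (3m+2)(5m+8).

(3m+2)(5m+8)(6m−7)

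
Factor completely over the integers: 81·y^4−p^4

(3·y)⁴ − (p)⁴ = ((3·y)² − (p)²)((3·y)² + (p)²); the first factor splits again, the second (9·y^2+p^2) is irreducible.

(3·y−p)·(3·y+p)·(9·y^2+p^2)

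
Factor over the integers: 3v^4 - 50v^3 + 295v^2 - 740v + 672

(3v - 8)(v - 3)(v - 4)(v - 7)

Trying the rational-root candidates, v = 4 is a root, so (v - 4) divides it; the quotient is 3v^3 - 38v^2 + 143v - 168.
Continuing, v = 3 is a root, so (v - 3) divides it; the quotient is 3v^2 - 29v + 56.
The remaining quadratic factors as (v - 7)(3v - 8).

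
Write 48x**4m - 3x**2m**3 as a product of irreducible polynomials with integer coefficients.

Pull out the common factor 3x**2m; 16x**2 - m**2 is a difference of squares.

3mx**2(4x - m)(4x + m)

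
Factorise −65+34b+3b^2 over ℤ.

(3b−5)(b+13)

Need a pair with product 3·(−65) = −195 and sum 34: that's 39 and −5.
Split the middle term: 3b^2+39b − 5b−65 = 3b(b+13) − 5(b+13).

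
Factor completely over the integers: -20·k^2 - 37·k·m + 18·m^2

Group: -4·k·(5·k - 2·m) - 9·m·(5·k - 2·m); both groups contain (5·k - 2·m).

-(4·k + 9·m)·(5·k - 2·m)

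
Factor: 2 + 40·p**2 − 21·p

Need a pair with product 40·2 = 80 and sum −21: that's −16 and −5.
Split the middle term: 40·p**2 − 16·p − 5·p + 2 = 8·p·(5·p − 2) − (5·p − 2).

(5·p − 2)·(8·p − 1)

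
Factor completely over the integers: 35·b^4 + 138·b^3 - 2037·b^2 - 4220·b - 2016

(5·b + 4)·(7·b + 8)·(b + 9)·(b - 7)

Among the possible rational roots, b = -9 is a root, giving the factor (b + 9) and quotient 35·b^3 - 177·b^2 - 444·b - 224.
Continuing, b = -4/5 is a root, so (5·b + 4) is a factor; dividing leaves 7·b^2 - 41·b - 56.
The remaining quadratic factors as (b - 7)(7·b + 8).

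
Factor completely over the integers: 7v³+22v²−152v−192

(7v+8)(v+6)(v−4)

Trying the rational-root candidates, v = 4 is a root, so (v−4) divides it; the quotient is 7v²+50v+48.
The remaining quadratic factors as (7v+8)(v+6).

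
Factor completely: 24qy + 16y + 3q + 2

Group as (24qy + 3q) + (16y + 2) = 3q(8y + 1) + 2(8y + 1).
Both groups share the factor (8y + 1).

(3q + 2)(8y + 1)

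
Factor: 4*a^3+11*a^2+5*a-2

Among the possible rational roots, a = 1/4 is a root, giving the factor (4*a-1) and quotient a^2+3*a+2.
The remaining quadratic factors as (a+1)(a+2).

(4*a-1)*(a+1)*(a+2)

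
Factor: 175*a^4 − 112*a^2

7*a^2*(5*a + 4)*(5*a − 4)

Pull out the common factor 7*a^2; 25*a^2 − 16 is a difference of squares.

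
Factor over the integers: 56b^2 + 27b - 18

(7b + 6)(8b - 3)

Need a pair with product 56·(-18) = -1008 and sum 27: that's 48 and -21.
Split the middle term: 56b^2 + 48b - 21b - 18 = 8b(7b + 6) - 3(7b + 6).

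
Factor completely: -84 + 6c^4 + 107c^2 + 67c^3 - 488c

Trying the rational-root candidates, c = -7 is a root, giving the factor (c + 7) and quotient 6c^3 + 25c^2 - 68c - 12.
Then c = 2 is a root, giving the factor (c - 2) and quotient 6c^2 + 37c + 6.
The remaining quadratic factors as (6c + 1)(c + 6).

(6c + 1)(c + 6)(c + 7)(c - 2)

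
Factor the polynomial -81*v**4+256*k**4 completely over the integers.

(4*k+3*v)*(4*k-3*v)*(16*k**2+9*v**2)

(4*k)⁴ − (3*v)⁴ = ((4*k)² − (3*v)²)((4*k)² + (3*v)²); the first factor splits again, the second (16*k**2+9*v**2) is irreducible.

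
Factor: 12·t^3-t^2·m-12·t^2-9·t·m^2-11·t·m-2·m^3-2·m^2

(t-m-1)·(3·t+2·m)·(4·t+m)

Group: 4·t·(3·t^2-t·m-3·t-2·m^2-2·m) + m·(3·t^2-t·m-3·t-2·m^2-2·m); both groups contain (3·t^2-t·m-3·t-2·m^2-2·m), so (4·t+m) is a factor with cofactor 3·t^2-t·m-3·t-2·m^2-2·m.
The cofactor groups again: 3·t^2-t·m-3·t-2·m^2-2·m = t·(3·t+2·m) + (-m-1)·(3·t+2·m); both groups contain (3·t+2·m), giving (t-m-1)·(3·t+2·m).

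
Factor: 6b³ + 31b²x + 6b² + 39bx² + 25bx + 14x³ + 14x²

(2b + 7x)(3b + 2x)(b + x + 1)

Group: b(6b² + 25bx + 14x²) + (x + 1)(6b² + 25bx + 14x²); both groups contain (6b² + 25bx + 14x²), so (b + x + 1) is a factor with cofactor 6b² + 25bx + 14x².
The cofactor groups again: 6b² + 25bx + 14x² = 3b(2b + 7x) + 2x(2b + 7x); both groups contain (2b + 7x), giving (3b + 2x)(2b + 7x).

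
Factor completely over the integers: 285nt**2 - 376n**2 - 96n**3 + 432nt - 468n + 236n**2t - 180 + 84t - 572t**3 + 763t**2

Group: 4n(-24n**2 - 7nt - 58n + 52t**2 - 41t - 30) + (-11t + 6)(-24n**2 - 7nt - 58n + 52t**2 - 41t - 30); both groups contain (-24n**2 - 7nt - 58n + 52t**2 - 41t - 30), so (4n - 11t + 6) is a factor with cofactor -24n**2 - 7nt - 58n + 52t**2 - 41t - 30.
The cofactor groups again: -24n**2 - 7nt - 58n + 52t**2 - 41t - 30 = -3n(8n + 13t + 6) + (4t - 5)(8n + 13t + 6); both groups contain (8n + 13t + 6), giving -(3n - 4t + 5)(8n + 13t + 6).

-(3n - 4t + 5)(4n - 11t + 6)(8n + 13t + 6)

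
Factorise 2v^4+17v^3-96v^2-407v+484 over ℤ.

(2v-11)(v+11)(v+4)(v-1)

Testing divisors of the constant over divisors of the leading coefficient, v = -4 is a root, so (v+4) divides it; the quotient is 2v^3+9v^2-132v+121.
Continuing, v = -11 is a root, giving the factor (v+11) and quotient 2v^2-13v+11.
The remaining quadratic factors as (2v-11)(v-1).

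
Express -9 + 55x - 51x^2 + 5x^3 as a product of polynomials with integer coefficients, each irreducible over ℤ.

(5x - 1)(x - 1)(x - 9)

Testing divisors of the constant over divisors of the leading coefficient, x = 1 is a root, so (x - 1) divides it; the quotient is 5x^2 - 46x + 9.
The remaining quadratic factors as (x - 9)(5x - 1).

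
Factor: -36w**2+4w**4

Pull out the common factor 4w**2; w**2-9 is a difference of squares.

4w**2(w+3)(w-3)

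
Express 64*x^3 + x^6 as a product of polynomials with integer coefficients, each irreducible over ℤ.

x^3*(x + 4)*(x^2 − 4*x + 16)

Pull out the common factor x^3, leaving x^3 + 64.
Recognize a sum of cubes with the parts x and 4.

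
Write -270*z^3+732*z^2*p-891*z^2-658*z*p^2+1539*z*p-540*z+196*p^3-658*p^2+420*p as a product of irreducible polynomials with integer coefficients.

Group: 2*z*(-135*z^2+231*z*p-108*z-98*p^2+84*p) + (-2*p+5)*(-135*z^2+231*z*p-108*z-98*p^2+84*p); both groups contain (-135*z^2+231*z*p-108*z-98*p^2+84*p), so (2*z-2*p+5) is a factor with cofactor -135*z^2+231*z*p-108*z-98*p^2+84*p.
The cofactor groups again: -135*z^2+231*z*p-108*z-98*p^2+84*p = -9*z*(15*z-14*p+12) + 7*p*(15*z-14*p+12); both groups contain (15*z-14*p+12), giving -(9*z-7*p)*(15*z-14*p+12).

-(15*z-14*p+12)*(2*z-2*p+5)*(9*z-7*p)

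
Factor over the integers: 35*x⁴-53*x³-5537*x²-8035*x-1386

By the rational root theorem, x = -9/7 is a root, so (7*x+9) divides it; the quotient is 5*x³-14*x²-773*x-154.
Continuing, x = -11 is a root, so (x+11) is a factor; dividing leaves 5*x²-69*x-14.
The remaining quadratic factors as (5*x+1)(x-14).

(5*x+1)*(7*x+9)*(x+11)*(x-14)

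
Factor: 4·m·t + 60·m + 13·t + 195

Group as (4·m·t + 60·m) + (13·t + 195) = 4·m·(t + 15) + 13·(t + 15).
Both groups share the factor (t + 15).

(4·m + 13)·(t + 15)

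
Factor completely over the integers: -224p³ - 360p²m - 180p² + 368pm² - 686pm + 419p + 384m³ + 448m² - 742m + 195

-(7p - 8m + 3)(8p + 6m + 13)(4p + 8m - 5)

Group: 8p(-28p² - 24pm + 23p + 64m² - 64m + 15) + (6m + 13)(-28p² - 24pm + 23p + 64m² - 64m + 15); both groups contain (-28p² - 24pm + 23p + 64m² - 64m + 15), so (8p + 6m + 13) is a factor with cofactor -28p² - 24pm + 23p + 64m² - 64m + 15.
The cofactor groups again: -28p² - 24pm + 23p + 64m² - 64m + 15 = -4p(7p - 8m + 3) + (-8m + 5)(7p - 8m + 3); both groups contain (7p - 8m + 3), giving -(4p + 8m - 5)(7p - 8m + 3).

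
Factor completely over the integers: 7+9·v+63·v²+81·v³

(9·v+7)·(9·v²+1)

Group as (81·v³+9·v) + (63·v²+7) = 9·v·(9·v²+1) + 7·(9·v²+1).
Both groups share the factor (9·v²+1).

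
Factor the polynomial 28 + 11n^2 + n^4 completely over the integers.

Substitute u = n^2 to get a quadratic in u, then factor.
n^2 + 4 is irreducible over ℤ (sum of squares).
n^2 + 7 is irreducible over ℤ (always positive, so no real roots).

(n^2 + 4)(n^2 + 7)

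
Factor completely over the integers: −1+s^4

(s)⁴ − (1)⁴ = ((s)² − (1)²)((s)² + (1)²); the first factor splits again, the second (s^2+1) is irreducible.

(s+1)(s−1)(s^2+1)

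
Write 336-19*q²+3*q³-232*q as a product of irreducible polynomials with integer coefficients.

(3*q-4)*(q+7)*(q-12)

By the rational root theorem, q = -7 is a root, giving the factor (q+7) and quotient 3*q²-40*q+48.
The remaining quadratic factors as (q-12)(3*q-4).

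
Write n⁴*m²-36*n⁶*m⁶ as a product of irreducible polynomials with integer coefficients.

Factor out n⁴*m² first: what remains is -36*n²*m⁴+1.
Recognize a difference of squares with the parts 1 and 6*n*m².

-m²*n⁴*(6*n*m²+1)*(6*n*m²-1)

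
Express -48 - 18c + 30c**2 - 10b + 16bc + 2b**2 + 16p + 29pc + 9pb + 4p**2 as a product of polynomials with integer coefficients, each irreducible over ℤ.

Group: 4p(p + 2b + 6c + 6) + (b + 5c - 8)(p + 2b + 6c + 6); both groups contain (p + 2b + 6c + 6).

(p + 2b + 6c + 6)(4p + b + 5c - 8)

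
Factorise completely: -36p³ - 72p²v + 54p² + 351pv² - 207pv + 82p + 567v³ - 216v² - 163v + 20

Group: 2p(-18p² + 27pv - 18p + 81v² + 27v - 4) + (7v - 5)(-18p² + 27pv - 18p + 81v² + 27v - 4); both groups contain (-18p² + 27pv - 18p + 81v² + 27v - 4), so (2p + 7v - 5) is a factor with cofactor -18p² + 27pv - 18p + 81v² + 27v - 4.
The cofactor groups again: -18p² + 27pv - 18p + 81v² + 27v - 4 = -3p(6p + 9v + 4) + (9v - 1)(6p + 9v + 4); both groups contain (6p + 9v + 4), giving -(3p - 9v + 1)(6p + 9v + 4).

-(2p + 7v - 5)(3p - 9v + 1)(6p + 9v + 4)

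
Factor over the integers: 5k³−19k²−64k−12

Among the possible rational roots, k = −2 is a root, giving the factor (k+2) and quotient 5k²−29k−6.
The remaining quadratic factors as (k−6)(5k+1).

(5k+1)(k+2)(k−6)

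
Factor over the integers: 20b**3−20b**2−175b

Pull out the common factor 5b, then factor the remaining trinomial.

5b(2b+5)(2b−7)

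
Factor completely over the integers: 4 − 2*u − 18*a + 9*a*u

Group as (9*a*u − 18*a) + (−2*u + 4) = 9*a*(u − 2) − 2*(u − 2).
Both groups share the factor (u − 2).

(9*a − 2)*(u − 2)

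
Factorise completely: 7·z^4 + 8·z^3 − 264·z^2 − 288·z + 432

(7·z − 6)·(z + 2)·(z + 6)·(z − 6)

Trying the rational-root candidates, z = −2 is a root, so (z + 2) divides it; the quotient is 7·z^3 − 6·z^2 − 252·z + 216.
Continuing, z = −6 is a root, so (z + 6) is a factor; dividing leaves 7·z^2 − 48·z + 36.
The remaining quadratic factors as (7·z − 6)(z − 6).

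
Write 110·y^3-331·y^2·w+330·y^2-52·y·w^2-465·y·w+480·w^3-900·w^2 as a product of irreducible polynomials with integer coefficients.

Group: 5·y·(22·y^2-31·y·w-60·w^2) + (-8·w+15)·(22·y^2-31·y·w-60·w^2); both groups contain (22·y^2-31·y·w-60·w^2), so (5·y-8·w+15) is a factor with cofactor 22·y^2-31·y·w-60·w^2.
The cofactor groups again: 22·y^2-31·y·w-60·w^2 = 2·y·(11·y+12·w) - 5·w·(11·y+12·w); both groups contain (11·y+12·w), giving (2·y-5·w)·(11·y+12·w).

(2·y-5·w)·(5·y-8·w+15)·(11·y+12·w)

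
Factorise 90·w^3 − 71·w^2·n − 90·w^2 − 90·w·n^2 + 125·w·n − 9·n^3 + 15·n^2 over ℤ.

(2·w − 3·n)·(5·w + 3·n − 5)·(9·w + n)

Group: 5·w·(18·w^2 − 25·w·n − 3·n^2) + (3·n − 5)·(18·w^2 − 25·w·n − 3·n^2); both groups contain (18·w^2 − 25·w·n − 3·n^2), so (5·w + 3·n − 5) is a factor with cofactor 18·w^2 − 25·w·n − 3·n^2.
The cofactor groups again: 18·w^2 − 25·w·n − 3·n^2 = 2·w·(9·w + n) − 3·n·(9·w + n); both groups contain (9·w + n), giving (2·w − 3·n)·(9·w + n).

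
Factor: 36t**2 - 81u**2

Every term has a factor of 9. Then 4t**2 - 9u**2 = (2t)² − (3u)².

9(2t + 3u)(2t - 3u)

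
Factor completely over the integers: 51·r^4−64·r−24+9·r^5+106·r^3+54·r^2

Trying the rational-root candidates, r = −2 is a root, giving the factor (r+2) and quotient 9·r^4+33·r^3+40·r^2−26·r−12.
Then r = −1/3 is a root, so (3·r+1) divides it; the quotient is 3·r^3+10·r^2+10·r−12.
Continuing, r = 2/3 is a root, giving the factor (3·r−2) and quotient r^2+4·r+6.
The quadratic r^2+4·r+6 has discriminant −8 < 0 and is irreducible over ℤ.

(3·r+1)·(3·r−2)·(r+2)·(r^2+4·r+6)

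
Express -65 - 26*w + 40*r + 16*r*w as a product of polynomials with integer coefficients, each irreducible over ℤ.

Group as (16*r*w + 40*r) + (-26*w - 65) = 8*r*(2*w + 5) - 13*(2*w + 5).
Both groups share the factor (2*w + 5).

(2*w + 5)*(8*r - 13)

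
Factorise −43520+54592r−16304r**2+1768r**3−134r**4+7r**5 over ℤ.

(7r−8)(r−10)(r−4)(r**2−4r+136)

By the rational root theorem, r = 4 is a root, giving the factor (r−4) and quotient 7r**4−106r**3+1344r**2−10928r+10880.
Then r = 10 is a root, giving the factor (r−10) and quotient 7r**3−36r**2+984r−1088.
Next, r = 8/7 is a root, so (7r−8) is a factor; dividing leaves r**2−4r+136.
The quadratic r**2−4r+136 has discriminant −528 < 0 and is irreducible over ℤ.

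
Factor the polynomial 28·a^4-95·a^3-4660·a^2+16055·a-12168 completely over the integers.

By the rational root theorem, a = 8/7 is a root, giving the factor (7·a-8) and quotient 4·a^3-9·a^2-676·a+1521.
Then a = 9/4 is a root, so (4·a-9) divides it; the quotient is a^2-169.
The remaining quadratic factors as (a-13)(a+13).

(4·a-9)·(7·a-8)·(a+13)·(a-13)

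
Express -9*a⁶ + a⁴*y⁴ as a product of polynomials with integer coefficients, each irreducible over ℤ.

Pull out the common factor a⁴, leaving -9*a² + y⁴.
Recognize a difference of squares with the parts y² and 3*a.

-a⁴*(3*a + y²)*(3*a - y²)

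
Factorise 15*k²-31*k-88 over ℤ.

(3*k-11)*(5*k+8)

Need a pair with product 15·(-88) = -1320 and sum -31: that's 24 and -55.
Split the middle term: 15*k²+24*k - 55*k-88 = 3*k*(5*k+8) - 11*(5*k+8).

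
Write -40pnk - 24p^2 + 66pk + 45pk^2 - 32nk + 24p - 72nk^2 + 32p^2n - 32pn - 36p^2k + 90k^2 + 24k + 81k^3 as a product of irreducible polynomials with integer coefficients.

Group: 8n(4p^2 - 5pk - 4p - 9k^2 - 4k) + (-9k - 6)(4p^2 - 5pk - 4p - 9k^2 - 4k); both groups contain (4p^2 - 5pk - 4p - 9k^2 - 4k), so (8n - 9k - 6) is a factor with cofactor 4p^2 - 5pk - 4p - 9k^2 - 4k.
The cofactor groups again: 4p^2 - 5pk - 4p - 9k^2 - 4k = 4p(p + k) + (-9k - 4)(p + k); both groups contain (p + k), giving (4p - 9k - 4)(p + k).

(4p - 9k - 4)(8n - 9k - 6)(p + k)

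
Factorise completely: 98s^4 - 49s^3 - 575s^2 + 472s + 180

Trying the rational-root candidates, s = -5/2 is a root, so (2s + 5) divides it; the quotient is 49s^3 - 147s^2 + 80s + 36.
Continuing, s = -2/7 is a root, giving the factor (7s + 2) and quotient 7s^2 - 23s + 18.
The remaining quadratic factors as (s - 2)(7s - 9).

(2s + 5)(7s + 2)(7s - 9)(s - 2)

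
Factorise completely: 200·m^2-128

Every term has a factor of 8. Then 25·m^2-16 = (5·m)² − (4)².

8·(5·m+4)·(5·m-4)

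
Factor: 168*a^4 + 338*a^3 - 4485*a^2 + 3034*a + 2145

By the rational root theorem, a = 11/3 is a root, so (3*a - 11) divides it; the quotient is 56*a^3 + 318*a^2 - 329*a - 195.
Next, a = 5/4 is a root, giving the factor (4*a - 5) and quotient 14*a^2 + 97*a + 39.
The remaining quadratic factors as (2*a + 13)(7*a + 3).

(2*a + 13)*(3*a - 11)*(4*a - 5)*(7*a + 3)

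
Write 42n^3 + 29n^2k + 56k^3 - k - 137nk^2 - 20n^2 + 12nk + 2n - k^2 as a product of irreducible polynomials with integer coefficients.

Group: 2n(21n^2 + 25nk - 10n - 56k^2 + k + 1) - k(21n^2 + 25nk - 10n - 56k^2 + k + 1); both groups contain (21n^2 + 25nk - 10n - 56k^2 + k + 1), so (2n - k) is a factor with cofactor 21n^2 + 25nk - 10n - 56k^2 + k + 1.
The cofactor groups again: 21n^2 + 25nk - 10n - 56k^2 + k + 1 = 3n(7n - 8k - 1) + (7k - 1)(7n - 8k - 1); both groups contain (7n - 8k - 1), giving (3n + 7k - 1)(7n - 8k - 1).

(7n - 8k - 1)(2n - k)(3n + 7k - 1)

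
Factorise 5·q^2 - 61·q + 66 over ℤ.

Need a pair with product 5·66 = 330 and sum -61: that's -6 and -55.
Split the middle term: 5·q^2 - 6·q - 55·q + 66 = q·(5·q - 6) - 11·(5·q - 6).

(5·q - 6)·(q - 11)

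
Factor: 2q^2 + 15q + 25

Need a pair with product 2·25 = 50 and sum 15: that's 5 and 10.
Split the middle term: 2q^2 + 5q + 10q + 25 = q(2q + 5) + 5(2q + 5).

(2q + 5)(q + 5)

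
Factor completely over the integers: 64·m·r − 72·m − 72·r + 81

Group as (64·m·r − 72·m) + (−72·r + 81) = 8·m·(8·r − 9) − 9·(8·r − 9).
Both groups share the factor (8·r − 9).

(8·m − 9)·(8·r − 9)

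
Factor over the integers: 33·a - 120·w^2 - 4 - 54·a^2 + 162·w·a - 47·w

Group: -8·w·(15·w - 9·a + 4) + (6·a - 1)·(15·w - 9·a + 4); both groups contain (15·w - 9·a + 4).

-(8·w - 6·a + 1)·(15·w - 9·a + 4)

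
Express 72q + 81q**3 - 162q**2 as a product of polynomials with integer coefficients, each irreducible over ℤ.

Pull out the common factor 9q, then factor the remaining trinomial.

9q(3q - 2)(3q - 4)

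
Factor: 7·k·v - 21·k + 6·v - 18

(7·k + 6)·(v - 3)

Group as (7·k·v - 21·k) + (6·v - 18) = 7·k·(v - 3) + 6·(v - 3).
Both groups share the factor (v - 3).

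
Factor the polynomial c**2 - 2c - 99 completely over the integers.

(c + 9)(c - 11)

Two integers with product -99 and sum -2 are -11 and 9.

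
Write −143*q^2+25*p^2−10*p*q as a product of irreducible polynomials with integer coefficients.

(5*p+11*q)*(5*p−13*q)

Group: 5*p*(5*p−13*q) + 11*q*(5*p−13*q); both groups contain (5*p−13*q).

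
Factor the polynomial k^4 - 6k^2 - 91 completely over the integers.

Substitute u = k^2 to get a quadratic in u, then factor.
k^2 - 13 is irreducible over ℤ (13 is not a perfect square).
k^2 + 7 is irreducible over ℤ (always positive, so no real roots).

(k^2 + 7)(k^2 - 13)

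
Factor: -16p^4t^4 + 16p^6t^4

Every term has a factor of 16p^4t^4; factoring it out leaves p^2 - 1.
Recognize a difference of squares with the parts p and 1.

16p^4t^4(p + 1)(p - 1)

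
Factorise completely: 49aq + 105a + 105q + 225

Group as (49aq + 105a) + (105q + 225) = 7a(7q + 15) + 15(7q + 15).
Both groups share the factor (7q + 15).

(7a + 15)(7q + 15)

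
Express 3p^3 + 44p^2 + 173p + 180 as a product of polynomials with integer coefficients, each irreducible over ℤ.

(3p + 5)(p + 4)(p + 9)

Among the possible rational roots, p = −9 is a root, so (p + 9) is a factor; dividing leaves 3p^2 + 17p + 20.
The remaining quadratic factors as (p + 4)(3p + 5).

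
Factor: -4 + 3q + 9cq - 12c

(3c + 1)(3q - 4)

Group as (9cq - 12c) + (3q - 4) = 3c(3q - 4) + (3q - 4).
Both groups share the factor (3q - 4).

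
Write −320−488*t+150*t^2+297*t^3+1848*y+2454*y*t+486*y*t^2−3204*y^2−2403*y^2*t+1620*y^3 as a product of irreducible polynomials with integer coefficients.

(15*y−11*t−8)*(9*y−9*t−10)*(12*y+3*t−4)

Group: 9*y*(180*y^2−87*y*t−156*y−33*t^2+20*t+32) + (−9*t−10)*(180*y^2−87*y*t−156*y−33*t^2+20*t+32); both groups contain (180*y^2−87*y*t−156*y−33*t^2+20*t+32), so (9*y−9*t−10) is a factor with cofactor 180*y^2−87*y*t−156*y−33*t^2+20*t+32.
The cofactor groups again: 180*y^2−87*y*t−156*y−33*t^2+20*t+32 = 12*y*(15*y−11*t−8) + (3*t−4)*(15*y−11*t−8); both groups contain (15*y−11*t−8), giving (12*y+3*t−4)*(15*y−11*t−8).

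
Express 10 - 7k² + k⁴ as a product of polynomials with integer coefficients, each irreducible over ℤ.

(k² - 2)(k² - 5)

Substitute u = k² to get a quadratic in u, then factor.
k² - 5 is irreducible over ℤ (5 is not a perfect square).
k² - 2 is irreducible over ℤ (2 is not a perfect square).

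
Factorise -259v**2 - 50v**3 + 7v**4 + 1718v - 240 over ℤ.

By the rational root theorem, v = 5 is a root, so (v - 5) divides it; the quotient is 7v**3 - 15v**2 - 334v + 48.
Next, v = 1/7 is a root, so (7v - 1) is a factor; dividing leaves v**2 - 2v - 48.
The remaining quadratic factors as (v - 8)(v + 6).

(7v - 1)(v + 6)(v - 5)(v - 8)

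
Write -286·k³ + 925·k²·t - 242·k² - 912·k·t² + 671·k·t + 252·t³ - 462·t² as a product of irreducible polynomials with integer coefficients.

-(11·k - 14·t)·(13·k - 6·t + 11)·(2·k - 3·t)

Group: 13·k·(-22·k² + 61·k·t - 42·t²) + (-6·t + 11)·(-22·k² + 61·k·t - 42·t²); both groups contain (-22·k² + 61·k·t - 42·t²), so (13·k - 6·t + 11) is a factor with cofactor -22·k² + 61·k·t - 42·t².
The cofactor groups again: -22·k² + 61·k·t - 42·t² = -11·k·(2·k - 3·t) + 14·t·(2·k - 3·t); both groups contain (2·k - 3·t), giving -(11·k - 14·t)·(2·k - 3·t).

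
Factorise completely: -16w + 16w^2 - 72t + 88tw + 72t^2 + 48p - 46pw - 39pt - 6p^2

-(6p - 9t - 2w)(p + 8t + 8w - 8)

Group: -p(6p - 9t - 2w) + (-8t - 8w + 8)(6p - 9t - 2w); both groups contain (6p - 9t - 2w).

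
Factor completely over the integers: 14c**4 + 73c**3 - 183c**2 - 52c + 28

(2c + 1)(7c - 2)(c + 7)(c - 2)

Trying the rational-root candidates, c = -7 is a root, so (c + 7) divides it; the quotient is 14c**3 - 25c**2 - 8c + 4.
Continuing, c = 2 is a root, giving the factor (c - 2) and quotient 14c**2 + 3c - 2.
The remaining quadratic factors as (2c + 1)(7c - 2).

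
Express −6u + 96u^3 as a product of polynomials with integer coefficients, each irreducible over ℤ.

Factor out 6u, leaving 16u^2 − 1, which is a difference of two squares.

6u(4u + 1)(4u − 1)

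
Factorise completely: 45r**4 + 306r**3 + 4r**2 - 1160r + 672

(3r - 2)(3r - 4)(5r + 14)(r + 6)

Among the possible rational roots, r = -14/5 is a root, so (5r + 14) is a factor; dividing leaves 9r**3 + 36r**2 - 100r + 48.
Continuing, r = 2/3 is a root, so (3r - 2) is a factor; dividing leaves 3r**2 + 14r - 24.
The remaining quadratic factors as (3r - 4)(r + 6).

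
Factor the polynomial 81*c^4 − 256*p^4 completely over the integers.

Write as (9*c^2)² − (16*p^2)², then factor 9*c^2 − 16*p^2 once more.

(3*c + 4*p)*(3*c − 4*p)*(9*c^2 + 16*p^2)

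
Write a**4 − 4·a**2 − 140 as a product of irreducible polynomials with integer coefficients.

Substitute u = a**2 to get a quadratic in u, then factor.
a**2 + 10 is irreducible over ℤ (always positive, so no real roots).
a**2 − 14 is irreducible over ℤ (14 is not a perfect square).

(a**2 + 10)·(a**2 − 14)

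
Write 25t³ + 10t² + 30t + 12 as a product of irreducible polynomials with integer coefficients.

(5t + 2)(5t² + 6)

Group as (25t³ + 30t) + (10t² + 12) = 5t(5t² + 6) + 2(5t² + 6).
Both groups share the factor (5t² + 6).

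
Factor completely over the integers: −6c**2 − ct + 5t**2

Group: −6c(c + t) + 5t(c + t); both groups contain (c + t).

−(6c − 5t)(c + t)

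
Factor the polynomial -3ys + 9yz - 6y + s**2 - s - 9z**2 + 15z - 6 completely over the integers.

-(3y - s - 3z + 3)(s - 3z + 2)

Group: -3y(s - 3z + 2) + (s + 3z - 3)(s - 3z + 2); both groups contain (s - 3z + 2).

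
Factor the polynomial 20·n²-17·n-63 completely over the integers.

Need a pair with product 20·(-63) = -1260 and sum -17: that's 28 and -45.
Split the middle term: 20·n²+28·n - 45·n-63 = 4·n·(5·n+7) - 9·(5·n+7).

(4·n-9)·(5·n+7)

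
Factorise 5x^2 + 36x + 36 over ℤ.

Need a pair with product 5·36 = 180 and sum 36: that's 6 and 30.
Split the middle term: 5x^2 + 6x + 30x + 36 = x(5x + 6) + 6(5x + 6).

(5x + 6)(x + 6)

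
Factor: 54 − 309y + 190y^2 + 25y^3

(5y − 1)(5y − 6)(y + 9)

Testing divisors of the constant over divisors of the leading coefficient, y = 1/5 is a root, giving the factor (5y − 1) and quotient 5y^2 + 39y − 54.
The remaining quadratic factors as (5y − 6)(y + 9).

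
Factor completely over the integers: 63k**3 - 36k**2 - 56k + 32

Group as (63k**3 - 56k) + (-36k**2 + 32) = 7k(9k**2 - 8) - 4(9k**2 - 8).
Both groups share the factor (9k**2 - 8).

(7k - 4)(9k**2 - 8)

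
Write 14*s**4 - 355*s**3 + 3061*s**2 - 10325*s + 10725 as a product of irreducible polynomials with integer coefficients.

Among the possible rational roots, s = 5 is a root, so (s - 5) divides it; the quotient is 14*s**3 - 285*s**2 + 1636*s - 2145.
Next, s = 11 is a root, so (s - 11) is a factor; dividing leaves 14*s**2 - 131*s + 195.
The remaining quadratic factors as (7*s - 13)(2*s - 15).

(2*s - 15)*(7*s - 13)*(s - 11)*(s - 5)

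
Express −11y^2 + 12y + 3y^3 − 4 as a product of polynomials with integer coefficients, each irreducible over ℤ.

Among the possible rational roots, y = 2/3 is a root, so (3y − 2) divides it; the quotient is y^2 − 3y + 2.
The remaining quadratic factors as (y − 1)(y − 2).

(3y − 2)(y − 1)(y − 2)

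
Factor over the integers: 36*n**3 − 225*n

Pull out the common factor 9*n; 4*n**2 − 25 is a difference of squares.

9*n*(2*n + 5)*(2*n − 5)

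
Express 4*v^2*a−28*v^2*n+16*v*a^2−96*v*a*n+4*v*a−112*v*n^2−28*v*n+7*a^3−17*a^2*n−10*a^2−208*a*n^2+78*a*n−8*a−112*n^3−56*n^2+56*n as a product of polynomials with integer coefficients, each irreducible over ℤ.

Group: 2*v*(2*v*a−14*v*n+7*a^2−45*a*n+4*a−28*n^2−28*n) + (a+4*n−2)*(2*v*a−14*v*n+7*a^2−45*a*n+4*a−28*n^2−28*n); both groups contain (2*v*a−14*v*n+7*a^2−45*a*n+4*a−28*n^2−28*n), so (2*v+a+4*n−2) is a factor with cofactor 2*v*a−14*v*n+7*a^2−45*a*n+4*a−28*n^2−28*n.
The cofactor groups again: 2*v*a−14*v*n+7*a^2−45*a*n+4*a−28*n^2−28*n = 2*v*(a−7*n) + (7*a+4*n+4)*(a−7*n); both groups contain (a−7*n), giving (2*v+7*a+4*n+4)*(a−7*n).

(2*v+7*a+4*n+4)*(2*v+a+4*n−2)*(a−7*n)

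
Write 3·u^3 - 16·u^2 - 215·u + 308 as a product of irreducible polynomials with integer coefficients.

(3·u - 4)·(u + 7)·(u - 11)

Testing divisors of the constant over divisors of the leading coefficient, u = -7 is a root, so (u + 7) is a factor; dividing leaves 3·u^2 - 37·u + 44.
The remaining quadratic factors as (3·u - 4)(u - 11).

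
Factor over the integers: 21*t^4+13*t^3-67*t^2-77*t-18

By the rational root theorem, t = -9/7 is a root, so (7*t+9) is a factor; dividing leaves 3*t^3-2*t^2-7*t-2.
Continuing, t = 2 is a root, so (t-2) divides it; the quotient is 3*t^2+4*t+1.
The remaining quadratic factors as (3*t+1)(t+1).

(3*t+1)*(7*t+9)*(t+1)*(t-2)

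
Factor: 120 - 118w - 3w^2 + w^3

Among the possible rational roots, w = 12 is a root, so (w - 12) is a factor; dividing leaves w^2 + 9w - 10.
The remaining quadratic factors as (w - 1)(w + 10).

(w + 10)(w - 1)(w - 12)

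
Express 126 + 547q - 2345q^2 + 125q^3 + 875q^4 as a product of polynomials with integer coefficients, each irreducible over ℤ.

(5q + 9)(5q - 2)(5q - 7)(7q + 1)

By the rational root theorem, q = 7/5 is a root, so (5q - 7) is a factor; dividing leaves 175q^3 + 270q^2 - 91q - 18.
Continuing, q = 2/5 is a root, so (5q - 2) divides it; the quotient is 35q^2 + 68q + 9.
The remaining quadratic factors as (7q + 1)(5q + 9).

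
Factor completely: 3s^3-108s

3s(s+6)(s-6)

Every term has a factor of 3s. Then s^2-36 = (s)² − (6)².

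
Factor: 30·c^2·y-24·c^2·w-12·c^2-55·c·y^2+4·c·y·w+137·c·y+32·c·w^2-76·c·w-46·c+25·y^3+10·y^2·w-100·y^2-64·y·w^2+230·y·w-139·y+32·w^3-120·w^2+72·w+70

Group: c·(30·c·y-24·c·w-12·c-25·y^2+40·y·w-25·y-16·w^2+20·w+14) + (-y-2·w+5)·(30·c·y-24·c·w-12·c-25·y^2+40·y·w-25·y-16·w^2+20·w+14); both groups contain (30·c·y-24·c·w-12·c-25·y^2+40·y·w-25·y-16·w^2+20·w+14), so (c-y-2·w+5) is a factor with cofactor 30·c·y-24·c·w-12·c-25·y^2+40·y·w-25·y-16·w^2+20·w+14.
The cofactor groups again: 30·c·y-24·c·w-12·c-25·y^2+40·y·w-25·y-16·w^2+20·w+14 = 6·c·(5·y-4·w-2) + (-5·y+4·w-7)·(5·y-4·w-2); both groups contain (5·y-4·w-2), giving (6·c-5·y+4·w-7)·(5·y-4·w-2).

(5·y-4·w-2)·(6·c-5·y+4·w-7)·(c-y-2·w+5)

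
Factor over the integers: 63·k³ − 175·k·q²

Pull out the common factor 7·k; 9·k² − 25·q² is a difference of squares.

7·k·(3·k + 5·q)·(3·k − 5·q)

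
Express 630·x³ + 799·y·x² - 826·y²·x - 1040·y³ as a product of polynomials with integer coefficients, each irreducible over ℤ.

-(8·y - 7·x)·(13·y + 10·x)·(10·y + 9·x)

Group: 8·y·(-130·y² - 217·y·x - 90·x²) - 7·x·(-130·y² - 217·y·x - 90·x²); both groups contain (-130·y² - 217·y·x - 90·x²), so (8·y - 7·x) is a factor with cofactor -130·y² - 217·y·x - 90·x².
The cofactor groups again: -130·y² - 217·y·x - 90·x² = -10·y·(13·y + 10·x) - 9·x·(13·y + 10·x); both groups contain (13·y + 10·x), giving -(10·y + 9·x)·(13·y + 10·x).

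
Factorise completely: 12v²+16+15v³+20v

Group as (15v³+20v) + (12v²+16) = 5v(3v²+4) + 4(3v²+4).
Both groups share the factor (3v²+4).

(5v+4)(3v²+4)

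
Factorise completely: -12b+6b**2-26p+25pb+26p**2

Group: 2p(13p+6b) + (b-2)(13p+6b); both groups contain (13p+6b).

(13p+6b)(2p+b-2)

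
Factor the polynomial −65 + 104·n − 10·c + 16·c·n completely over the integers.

(2·c + 13)·(8·n − 5)

Group as (16·c·n − 10·c) + (104·n − 65) = 2·c·(8·n − 5) + 13·(8·n − 5).
Both groups share the factor (8·n − 5).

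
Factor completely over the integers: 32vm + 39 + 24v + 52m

Group as (32vm + 24v) + (52m + 39) = 8v(4m + 3) + 13(4m + 3).
Both groups share the factor (4m + 3).

(4m + 3)(8v + 13)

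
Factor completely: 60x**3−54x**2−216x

6x(2x+3)(5x−12)

Pull out the common factor 6x, then factor the remaining trinomial.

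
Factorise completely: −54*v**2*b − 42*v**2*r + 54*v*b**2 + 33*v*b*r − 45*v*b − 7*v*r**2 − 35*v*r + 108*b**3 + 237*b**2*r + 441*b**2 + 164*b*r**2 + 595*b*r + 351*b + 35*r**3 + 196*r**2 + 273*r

−(6*v − 12*b − 5*r − 13)*(9*b + 7*r)*(v + b + r + 3)

Group: 9*b*(−6*v**2 + 6*v*b − v*r − 5*v + 12*b**2 + 17*b*r + 49*b + 5*r**2 + 28*r + 39) + 7*r*(−6*v**2 + 6*v*b − v*r − 5*v + 12*b**2 + 17*b*r + 49*b + 5*r**2 + 28*r + 39); both groups contain (−6*v**2 + 6*v*b − v*r − 5*v + 12*b**2 + 17*b*r + 49*b + 5*r**2 + 28*r + 39), so (9*b + 7*r) is a factor with cofactor −6*v**2 + 6*v*b − v*r − 5*v + 12*b**2 + 17*b*r + 49*b + 5*r**2 + 28*r + 39.
The cofactor groups again: −6*v**2 + 6*v*b − v*r − 5*v + 12*b**2 + 17*b*r + 49*b + 5*r**2 + 28*r + 39 = −6*v*(v + b + r + 3) + (12*b + 5*r + 13)*(v + b + r + 3); both groups contain (v + b + r + 3), giving −(6*v − 12*b − 5*r − 13)*(v + b + r + 3).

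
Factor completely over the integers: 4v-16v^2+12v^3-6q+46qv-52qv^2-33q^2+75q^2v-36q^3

Group: 3q(-12q^2+17qv-11q-6v^2+8v-2) - 2v(-12q^2+17qv-11q-6v^2+8v-2); both groups contain (-12q^2+17qv-11q-6v^2+8v-2), so (3q-2v) is a factor with cofactor -12q^2+17qv-11q-6v^2+8v-2.
The cofactor groups again: -12q^2+17qv-11q-6v^2+8v-2 = -4q(3q-2v+2) + (3v-1)(3q-2v+2); both groups contain (3q-2v+2), giving -(4q-3v+1)(3q-2v+2).

-(3q-2v)(3q-2v+2)(4q-3v+1)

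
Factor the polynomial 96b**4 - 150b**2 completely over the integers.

Every term has a factor of 6b**2. Then 16b**2 - 25 = (4b)² − (5)².

6b**2(4b + 5)(4b - 5)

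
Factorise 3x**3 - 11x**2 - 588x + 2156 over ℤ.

Testing divisors of the constant over divisors of the leading coefficient, x = -14 is a root, so (x + 14) is a factor; dividing leaves 3x**2 - 53x + 154.
The remaining quadratic factors as (3x - 11)(x - 14).

(3x - 11)(x + 14)(x - 14)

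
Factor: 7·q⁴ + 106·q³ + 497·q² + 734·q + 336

Testing divisors of the constant over divisors of the leading coefficient, q = -6 is a root, so (q + 6) divides it; the quotient is 7·q³ + 64·q² + 113·q + 56.
Then q = -8/7 is a root, so (7·q + 8) is a factor; dividing leaves q² + 8·q + 7.
The remaining quadratic factors as (q + 1)(q + 7).

(7·q + 8)·(q + 1)·(q + 6)·(q + 7)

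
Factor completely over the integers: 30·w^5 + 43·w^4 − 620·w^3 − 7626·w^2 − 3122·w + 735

(5·w + 3)·(6·w − 1)·(w − 7)·(w^2 + 8·w + 35)

Among the possible rational roots, w = 7 is a root, giving the factor (w − 7) and quotient 30·w^4 + 253·w^3 + 1151·w^2 + 431·w − 105.
Then w = −3/5 is a root, so (5·w + 3) divides it; the quotient is 6·w^3 + 47·w^2 + 202·w − 35.
Next, w = 1/6 is a root, so (6·w − 1) divides it; the quotient is w^2 + 8·w + 35.
The quadratic w^2 + 8·w + 35 has discriminant −76 < 0 and is irreducible over ℤ.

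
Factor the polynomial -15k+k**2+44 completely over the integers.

Two integers with product 44 and sum -15 are -11 and -4.

(k-11)(k-4)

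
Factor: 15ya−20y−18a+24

Group as (15ya−20y) + (−18a+24) = 5y(3a−4) − 6(3a−4).
Both groups share the factor (3a−4).

(3a−4)(5y−6)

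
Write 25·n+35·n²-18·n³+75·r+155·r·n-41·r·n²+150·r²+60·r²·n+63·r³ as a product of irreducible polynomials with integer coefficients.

(3·r-2·n+5)·(7·r+9·n+5)·(3·r+n)

Group: 3·r·(21·r²+34·r·n+15·r+9·n²+5·n) + (-2·n+5)·(21·r²+34·r·n+15·r+9·n²+5·n); both groups contain (21·r²+34·r·n+15·r+9·n²+5·n), so (3·r-2·n+5) is a factor with cofactor 21·r²+34·r·n+15·r+9·n²+5·n.
The cofactor groups again: 21·r²+34·r·n+15·r+9·n²+5·n = 7·r·(3·r+n) + (9·n+5)·(3·r+n); both groups contain (3·r+n), giving (7·r+9·n+5)·(3·r+n).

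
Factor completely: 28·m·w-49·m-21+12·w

(4·w-7)·(7·m+3)

Group as (28·m·w-49·m) + (12·w-21) = 7·m·(4·w-7) + 3·(4·w-7).
Both groups share the factor (4·w-7).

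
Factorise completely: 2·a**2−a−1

(2·a+1)·(a−1)

Need a pair with product 2·(−1) = −2 and sum −1: that's 1 and −2.
Split the middle term: 2·a**2+a − 2·a−1 = a·(2·a+1) − (2·a+1).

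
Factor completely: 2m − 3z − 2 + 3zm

(3z + 2)(m − 1)

Group as (3zm − 3z) + (2m − 2) = 3z(m − 1) + 2(m − 1).
Both groups share the factor (m − 1).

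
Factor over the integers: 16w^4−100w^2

Pull out the common factor 4w^2; 4w^2−25 is a difference of squares.

4w^2(2w+5)(2w−5)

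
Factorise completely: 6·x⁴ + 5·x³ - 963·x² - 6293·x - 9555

(2·x + 13)·(3·x + 7)·(x + 7)·(x - 15)

Testing divisors of the constant over divisors of the leading coefficient, x = -7 is a root, so (x + 7) is a factor; dividing leaves 6·x³ - 37·x² - 704·x - 1365.
Continuing, x = -7/3 is a root, so (3·x + 7) divides it; the quotient is 2·x² - 17·x - 195.
The remaining quadratic factors as (2·x + 13)(x - 15).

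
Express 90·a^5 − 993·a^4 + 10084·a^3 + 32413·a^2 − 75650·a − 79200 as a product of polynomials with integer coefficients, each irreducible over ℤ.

(3·a + 10)·(5·a − 11)·(6·a + 5)·(a^2 − 13·a + 144)

Testing divisors of the constant over divisors of the leading coefficient, a = 11/5 is a root, giving the factor (5·a − 11) and quotient 18·a^4 − 159·a^3 + 1667·a^2 + 10150·a + 7200.
Then a = −10/3 is a root, so (3·a + 10) divides it; the quotient is 6·a^3 − 73·a^2 + 799·a + 720.
Continuing, a = −5/6 is a root, so (6·a + 5) is a factor; dividing leaves a^2 − 13·a + 144.
The quadratic a^2 − 13·a + 144 has discriminant −407 < 0 and is irreducible over ℤ.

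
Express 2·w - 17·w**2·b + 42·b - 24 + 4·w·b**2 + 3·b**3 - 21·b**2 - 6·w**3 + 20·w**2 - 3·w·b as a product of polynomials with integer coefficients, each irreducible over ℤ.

-(2·w - b + 2)·(w + 3·b - 3)·(3·w + b - 4)

Group: 3·w·(-2·w**2 - 5·w·b + 4·w + 3·b**2 - 9·b + 6) + (b - 4)·(-2·w**2 - 5·w·b + 4·w + 3·b**2 - 9·b + 6); both groups contain (-2·w**2 - 5·w·b + 4·w + 3·b**2 - 9·b + 6), so (3·w + b - 4) is a factor with cofactor -2·w**2 - 5·w·b + 4·w + 3·b**2 - 9·b + 6.
The cofactor groups again: -2·w**2 - 5·w·b + 4·w + 3·b**2 - 9·b + 6 = -2·w·(w + 3·b - 3) + (b - 2)·(w + 3·b - 3); both groups contain (w + 3·b - 3), giving -(2·w - b + 2)·(w + 3·b - 3).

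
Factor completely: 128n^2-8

8(4n+1)(4n-1)

Every term has a factor of 8. Then 16n^2-1 = (4n)² − (1)².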